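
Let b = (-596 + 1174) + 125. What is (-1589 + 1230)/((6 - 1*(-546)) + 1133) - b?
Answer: -1184914/1685 ≈ -703.21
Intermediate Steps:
b = 703 (b = 578 + 125 = 703)
(-1589 + 1230)/((6 - 1*(-546)) + 1133) - b = (-1589 + 1230)/((6 - 1*(-546)) + 1133) - 1*703 = -359/((6 + 546) + 1133) - 703 = -359/(552 + 1133) - 703 = -359/1685 - 703 = -1184914/1685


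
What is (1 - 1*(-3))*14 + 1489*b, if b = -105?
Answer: -156289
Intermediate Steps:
(1 - 1*(-3))*14 + 1489*b = (1 - 1*(-3))*14 + 1489*(-105) = (1 + 3)*14 - 156345 = 4*14 - 156345 = 56 - 156345 = -156289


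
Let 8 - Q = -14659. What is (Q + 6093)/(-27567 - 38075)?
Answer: -10380/32821 ≈ -0.31626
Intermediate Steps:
Q = 14667 (Q = 8 - 1*(-14659) = 8 + 14659 = 14667)
(Q + 6093)/(-27567 - 38075) = (14667 + 6093)/(-27567 - 38075) = 20760/(-65642) = 20760*(-1/65642) = -10380/32821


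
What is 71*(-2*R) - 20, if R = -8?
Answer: 1116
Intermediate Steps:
71*(-2*R) - 20 = 71*(-2*(-8)) - 20 = 71*16 - 20 = 1136 - 20 = 1116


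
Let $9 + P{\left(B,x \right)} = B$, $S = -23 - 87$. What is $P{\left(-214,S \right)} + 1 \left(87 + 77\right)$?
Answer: $-59$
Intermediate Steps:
$S = -110$ ($S = -23 - 87 = -110$)
$P{\left(B,x \right)} = -9 + B$
$P{\left(-214,S \right)} + 1 \left(87 + 77\right) = \left(-9 - 214\right) + 1 \left(87 + 77\right) = -223 + 1 \cdot 164 = -223 + 164 = -59$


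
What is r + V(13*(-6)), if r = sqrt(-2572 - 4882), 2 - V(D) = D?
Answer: 80 + I*sqrt(7454) ≈ 80.0 + 86.337*I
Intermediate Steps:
V(D) = 2 - D
r = I*sqrt(7454) (r = sqrt(-7454) = I*sqrt(7454) ≈ 86.337*I)
r + V(13*(-6)) = I*sqrt(7454) + (2 - 13*(-6)) = I*sqrt(7454) + (2 - 1*(-78)) = I*sqrt(7454) + (2 + 78) = I*sqrt(7454) + 80 = 80 + I*sqrt(7454)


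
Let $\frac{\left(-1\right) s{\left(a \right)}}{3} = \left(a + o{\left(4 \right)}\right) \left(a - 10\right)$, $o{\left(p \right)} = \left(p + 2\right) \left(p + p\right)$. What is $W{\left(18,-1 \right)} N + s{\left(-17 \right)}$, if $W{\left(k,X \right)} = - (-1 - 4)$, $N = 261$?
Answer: $3816$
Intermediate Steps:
$W{\left(k,X \right)} = 5$ ($W{\left(k,X \right)} = \left(-1\right) \left(-5\right) = 5$)
$o{\left(p \right)} = 2 p \left(2 + p\right)$ ($o{\left(p \right)} = \left(2 + p\right) 2 p = 2 p \left(2 + p\right)$)
$s{\left(a \right)} = - 3 \left(-10 + a\right) \left(48 + a\right)$ ($s{\left(a \right)} = - 3 \left(a + 2 \cdot 4 \left(2 + 4\right)\right) \left(a - 10\right) = - 3 \left(a + 2 \cdot 4 \cdot 6\right) \left(-10 + a\right) = - 3 \left(a + 48\right) \left(-10 + a\right) = - 3 \left(48 + a\right) \left(-10 + a\right) = - 3 \left(-10 + a\right) \left(48 + a\right)$)
$W{\left(18,-1 \right)} N + s{\left(-17 \right)} = 5 \cdot 261 - \left(-3378 + 867\right) = 1305 + \left(1440 + 1938 - 867\right) = 1305 + 2511 = 3816$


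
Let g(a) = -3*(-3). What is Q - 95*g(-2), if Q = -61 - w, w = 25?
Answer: -941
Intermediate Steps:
g(a) = 9
Q = -86 (Q = -61 - 1*25 = -61 - 25 = -86)
Q - 95*g(-2) = -86 - 95*9 = -86 - 855 = -941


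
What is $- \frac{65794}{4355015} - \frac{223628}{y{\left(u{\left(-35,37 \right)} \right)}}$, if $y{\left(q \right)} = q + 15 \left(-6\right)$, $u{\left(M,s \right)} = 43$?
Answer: $\frac{973900202102}{204685705} \approx 4758.0$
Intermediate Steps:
$y{\left(q \right)} = -90 + q$ ($y{\left(q \right)} = q - 90 = -90 + q$)
$- \frac{65794}{4355015} - \frac{223628}{y{\left(u{\left(-35,37 \right)} \right)}} = - \frac{65794}{4355015} - \frac{223628}{-90 + 43} = \left(-65794\right) \frac{1}{4355015} - \frac{223628}{-47} = - \frac{65794}{4355015} - - \frac{223628}{47} = - \frac{65794}{4355015} + \frac{223628}{47} = \frac{973900202102}{204685705}$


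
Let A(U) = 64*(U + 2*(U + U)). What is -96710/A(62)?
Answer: -9671/1984 ≈ -4.8745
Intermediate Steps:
A(U) = 320*U (A(U) = 64*(U + 2*(2*U)) = 64*(U + 4*U) = 64*(5*U) = 320*U)
-96710/A(62) = -96710/(320*62) = -96710/19840 = -96710*1/19840 = -9671/1984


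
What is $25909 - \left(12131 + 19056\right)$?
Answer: $-5278$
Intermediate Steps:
$25909 - \left(12131 + 19056\right) = 25909 - 31187 = -5278$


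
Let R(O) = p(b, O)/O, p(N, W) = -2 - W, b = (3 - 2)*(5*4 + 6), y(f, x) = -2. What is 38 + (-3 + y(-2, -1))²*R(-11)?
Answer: 193/11 ≈ 17.545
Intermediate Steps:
b = 26 (b = 1*(20 + 6) = 1*26 = 26)
R(O) = (-2 - O)/O
38 + (-3 + y(-2, -1))²*R(-11) = 38 + (-3 - 2)²*((-2 - 1*(-11))/(-11)) = 38 + (-5)²*(-(-2 + 11)/11) = 38 + 25*(-1/11*9) = 38 + 25*(-9/11) = 38 - 225/11 = 193/11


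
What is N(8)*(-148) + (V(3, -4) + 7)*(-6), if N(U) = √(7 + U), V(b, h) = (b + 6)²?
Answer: -528 - 148*√15 ≈ -1101.2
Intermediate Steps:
V(b, h) = (6 + b)²
N(8)*(-148) + (V(3, -4) + 7)*(-6) = √(7 + 8)*(-148) + ((6 + 3)² + 7)*(-6) = √15*(-148) + (9² + 7)*(-6) = -148*√15 + (81 + 7)*(-6) = -148*√15 + 88*(-6) = -148*√15 - 528 = -528 - 148*√15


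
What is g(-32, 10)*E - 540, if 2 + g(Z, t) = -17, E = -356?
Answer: 6224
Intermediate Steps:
g(Z, t) = -19 (g(Z, t) = -2 - 17 = -19)
g(-32, 10)*E - 540 = -19*(-356) - 540 = 6764 - 540 = 6224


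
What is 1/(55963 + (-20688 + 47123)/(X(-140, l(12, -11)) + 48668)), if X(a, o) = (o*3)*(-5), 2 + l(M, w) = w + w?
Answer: 2884/161398847 ≈ 1.7869e-5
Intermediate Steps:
l(M, w) = -2 + 2*w (l(M, w) = -2 + (w + w) = -2 + 2*w)
X(a, o) = -15*o (X(a, o) = (3*o)*(-5) = -15*o)
1/(55963 + (-20688 + 47123)/(X(-140, l(12, -11)) + 48668)) = 1/(55963 + (-20688 + 47123)/(-15*(-2 + 2*(-11)) + 48668)) = 1/(55963 + 26435/(-15*(-2 - 22) + 48668)) = 1/(55963 + 26435/(-15*(-24) + 48668)) = 1/(55963 + 26435/(360 + 48668)) = 1/(55963 + 26435/49028) = 1/(55963 + 26435*(1/49028)) = 1/(55963 + 1555/2884) = 1/(161398847/2884) = 2884/161398847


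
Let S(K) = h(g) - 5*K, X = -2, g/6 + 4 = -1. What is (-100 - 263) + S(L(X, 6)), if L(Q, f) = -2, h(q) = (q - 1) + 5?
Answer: -379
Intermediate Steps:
g = -30 (g = -24 + 6*(-1) = -24 - 6 = -30)
h(q) = 4 + q (h(q) = (-1 + q) + 5 = 4 + q)
S(K) = -26 - 5*K (S(K) = (4 - 30) - 5*K = -26 - 5*K)
(-100 - 263) + S(L(X, 6)) = (-100 - 263) + (-26 - 5*(-2)) = -363 + (-26 + 10) = -363 - 16 = -379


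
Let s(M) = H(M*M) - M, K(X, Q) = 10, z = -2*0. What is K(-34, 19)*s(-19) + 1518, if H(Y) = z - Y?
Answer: -1902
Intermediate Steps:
z = 0
H(Y) = -Y (H(Y) = 0 - Y = -Y)
s(M) = -M - M² (s(M) = -M*M - M = -M² - M = -M - M²)
K(-34, 19)*s(-19) + 1518 = 10*(-19*(-1 - 1*(-19))) + 1518 = 10*(-19*(-1 + 19)) + 1518 = 10*(-19*18) + 1518 = 10*(-342) + 1518 = -3420 + 1518 = -1902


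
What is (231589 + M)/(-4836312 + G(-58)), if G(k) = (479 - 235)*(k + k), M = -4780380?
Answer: 4548791/4864616 ≈ 0.93508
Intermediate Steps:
G(k) = 488*k (G(k) = 244*(2*k) = 488*k)
(231589 + M)/(-4836312 + G(-58)) = (231589 - 4780380)/(-4836312 + 488*(-58)) = -4548791/(-4836312 - 28304) = -4548791/(-4864616) = -4548791*(-1/4864616) = 4548791/4864616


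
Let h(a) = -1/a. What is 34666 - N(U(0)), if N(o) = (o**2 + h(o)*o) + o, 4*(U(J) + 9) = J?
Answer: 34595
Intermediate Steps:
U(J) = -9 + J/4
N(o) = -1 + o + o**2 (N(o) = (o**2 + (-1/o)*o) + o = (o**2 - 1) + o = (-1 + o**2) + o = -1 + o + o**2)
34666 - N(U(0)) = 34666 - (-1 + (-9 + (1/4)*0)*(1 + (-9 + (1/4)*0))) = 34666 - (-1 + (-9 + 0)*(1 + (-9 + 0))) = 34666 - (-1 - 9*(1 - 9)) = 34666 - (-1 - 9*(-8)) = 34666 - (-1 + 72) = 34666 - 1*71 = 34666 - 71 = 34595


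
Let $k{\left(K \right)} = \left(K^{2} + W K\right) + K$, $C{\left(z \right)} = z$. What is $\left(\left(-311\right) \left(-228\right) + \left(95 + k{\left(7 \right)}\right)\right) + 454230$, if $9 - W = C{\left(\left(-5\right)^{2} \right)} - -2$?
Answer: $525163$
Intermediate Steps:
$W = -18$ ($W = 9 - \left(\left(-5\right)^{2} - -2\right) = 9 - \left(25 + 2\right) = 9 - 27 = -18$)
$k{\left(K \right)} = K^{2} - 17 K$ ($k{\left(K \right)} = \left(K^{2} - 18 K\right) + K = K^{2} - 17 K$)
$\left(\left(-311\right) \left(-228\right) + \left(95 + k{\left(7 \right)}\right)\right) + 454230 = \left(\left(-311\right) \left(-228\right) + \left(95 + 7 \left(-17 + 7\right)\right)\right) + 454230 = \left(70908 + \left(95 + 7 \left(-10\right)\right)\right) + 454230 = \left(70908 + \left(95 - 70\right)\right) + 454230 = \left(70908 + 25\right) + 454230 = 70933 + 454230 = 525163$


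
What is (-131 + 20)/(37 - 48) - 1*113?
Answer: -1132/11 ≈ -102.91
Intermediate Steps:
(-131 + 20)/(37 - 48) - 1*113 = -111/(-11) - 113 = -111*(-1/11) - 113 = 111/11 - 113 = -1132/11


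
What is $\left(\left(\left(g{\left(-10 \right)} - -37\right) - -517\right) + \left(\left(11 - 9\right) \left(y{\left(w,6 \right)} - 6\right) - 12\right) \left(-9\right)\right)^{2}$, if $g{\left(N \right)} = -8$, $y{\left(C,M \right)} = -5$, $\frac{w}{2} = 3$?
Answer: $725904$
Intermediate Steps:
$w = 6$ ($w = 2 \cdot 3 = 6$)
$\left(\left(\left(g{\left(-10 \right)} - -37\right) - -517\right) + \left(\left(11 - 9\right) \left(y{\left(w,6 \right)} - 6\right) - 12\right) \left(-9\right)\right)^{2} = \left(\left(\left(-8 - -37\right) - -517\right) + \left(\left(11 - 9\right) \left(-5 - 6\right) - 12\right) \left(-9\right)\right)^{2} = \left(\left(\left(-8 + 37\right) + 517\right) + \left(2 \left(-11\right) - 12\right) \left(-9\right)\right)^{2} = \left(\left(29 + 517\right) + \left(-22 - 12\right) \left(-9\right)\right)^{2} = \left(546 - -306\right)^{2} = \left(546 + 306\right)^{2} = 852^{2} = 725904$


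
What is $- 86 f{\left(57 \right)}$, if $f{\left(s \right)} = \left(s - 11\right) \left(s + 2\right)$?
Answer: $-233404$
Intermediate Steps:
$f{\left(s \right)} = \left(-11 + s\right) \left(2 + s\right)$
$- 86 f{\left(57 \right)} = - 86 \left(-22 + 57^{2} - 513\right) = - 86 \left(-22 + 3249 - 513\right) = \left(-86\right) 2714 = -233404$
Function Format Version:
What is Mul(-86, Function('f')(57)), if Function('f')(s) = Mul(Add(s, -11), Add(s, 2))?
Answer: -233404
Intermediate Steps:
Function('f')(s) = Mul(Add(-11, s), Add(2, s))
Mul(-86, Function('f')(57)) = Mul(-86, Add(-22, Pow(57, 2), Mul(-9, 57))) = Mul(-86, Add(-22, 3249, -513)) = Mul(-86, 2714) = -233404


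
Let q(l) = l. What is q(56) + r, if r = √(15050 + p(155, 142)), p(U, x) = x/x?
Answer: 56 + √15051 ≈ 178.68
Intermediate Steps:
p(U, x) = 1
r = √15051 (r = √(15050 + 1) = √15051 ≈ 122.68)
q(56) + r = 56 + √15051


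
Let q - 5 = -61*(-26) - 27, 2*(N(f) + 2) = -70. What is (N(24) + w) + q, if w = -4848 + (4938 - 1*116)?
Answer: 1501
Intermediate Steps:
N(f) = -37 (N(f) = -2 + (1/2)*(-70) = -2 - 35 = -37)
w = -26 (w = -4848 + (4938 - 116) = -4848 + 4822 = -26)
q = 1564 (q = 5 + (-61*(-26) - 27) = 5 + (1586 - 27) = 5 + 1559 = 1564)
(N(24) + w) + q = (-37 - 26) + 1564 = -63 + 1564 = 1501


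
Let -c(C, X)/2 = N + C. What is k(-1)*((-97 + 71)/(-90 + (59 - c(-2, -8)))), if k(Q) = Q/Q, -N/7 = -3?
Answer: -26/7 ≈ -3.7143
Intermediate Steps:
N = 21 (N = -7*(-3) = 21)
c(C, X) = -42 - 2*C (c(C, X) = -2*(21 + C) = -42 - 2*C)
k(Q) = 1
k(-1)*((-97 + 71)/(-90 + (59 - c(-2, -8)))) = 1*((-97 + 71)/(-90 + (59 - (-42 - 2*(-2))))) = 1*(-26/(-90 + (59 - (-42 + 4)))) = 1*(-26/(-90 + (59 - 1*(-38)))) = 1*(-26/(-90 + (59 + 38))) = 1*(-26/(-90 + 97)) = 1*(-26/7) = -26/7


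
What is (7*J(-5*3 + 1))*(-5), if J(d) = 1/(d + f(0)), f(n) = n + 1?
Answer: 35/13 ≈ 2.6923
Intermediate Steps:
f(n) = 1 + n
J(d) = 1/(1 + d) (J(d) = 1/(d + (1 + 0)) = 1/(d + 1) = 1/(1 + d))
(7*J(-5*3 + 1))*(-5) = (7/(1 + (-5*3 + 1)))*(-5) = (7/(1 + (-15 + 1)))*(-5) = (7/(1 - 14))*(-5) = (7/(-13))*(-5) = (7*(-1/13))*(-5) = -7/13*(-5) = 35/13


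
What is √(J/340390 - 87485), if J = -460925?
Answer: I*√405465488909170/68078 ≈ 295.78*I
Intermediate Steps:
√(J/340390 - 87485) = √(-460925/340390 - 87485) = √(-460925*1/340390 - 87485) = √(-92185/68078 - 87485) = √(-5955896015/68078) = I*√405465488909170/68078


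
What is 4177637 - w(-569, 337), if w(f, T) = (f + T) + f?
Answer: 4178438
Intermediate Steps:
w(f, T) = T + 2*f (w(f, T) = (T + f) + f = T + 2*f)
4177637 - w(-569, 337) = 4177637 - (337 + 2*(-569)) = 4177637 - (337 - 1138) = 4177637 - 1*(-801) = 4177637 + 801 = 4178438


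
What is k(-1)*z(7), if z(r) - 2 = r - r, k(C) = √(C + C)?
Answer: 2*I*√2 ≈ 2.8284*I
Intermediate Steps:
k(C) = √2*√C (k(C) = √(2*C) = √2*√C)
z(r) = 2 (z(r) = 2 + (r - r) = 2 + 0 = 2)
k(-1)*z(7) = (√2*√(-1))*2 = (√2*I)*2 = (I*√2)*2 = 2*I*√2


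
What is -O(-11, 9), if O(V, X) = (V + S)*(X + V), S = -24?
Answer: -70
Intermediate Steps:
O(V, X) = (-24 + V)*(V + X) (O(V, X) = (V - 24)*(X + V) = (-24 + V)*(V + X))
-O(-11, 9) = -((-11)² - 24*(-11) - 24*9 - 11*9) = -(121 + 264 - 216 - 99) = -1*70 = -70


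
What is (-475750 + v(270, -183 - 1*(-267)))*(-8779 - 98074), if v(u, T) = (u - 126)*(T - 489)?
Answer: 57066981710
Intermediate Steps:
v(u, T) = (-489 + T)*(-126 + u) (v(u, T) = (-126 + u)*(-489 + T) = (-489 + T)*(-126 + u))
(-475750 + v(270, -183 - 1*(-267)))*(-8779 - 98074) = (-475750 + (61614 - 489*270 - 126*(-183 - 1*(-267)) + (-183 - 1*(-267))*270))*(-8779 - 98074) = (-475750 + (61614 - 132030 - 126*(-183 + 267) + (-183 + 267)*270))*(-106853) = (-475750 + (61614 - 132030 - 126*84 + 84*270))*(-106853) = (-475750 + (61614 - 132030 - 10584 + 22680))*(-106853) = (-475750 - 58320)*(-106853) = -534070*(-106853) = 57066981710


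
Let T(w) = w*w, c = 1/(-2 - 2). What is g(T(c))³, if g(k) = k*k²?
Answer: 1/68719476736 ≈ 1.4552e-11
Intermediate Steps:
c = -¼ (c = 1/(-4) = -¼ ≈ -0.25000)
T(w) = w²
g(k) = k³
g(T(c))³ = (((-¼)²)³)³ = ((1/16)³)³ = (1/4096)³ = 1/68719476736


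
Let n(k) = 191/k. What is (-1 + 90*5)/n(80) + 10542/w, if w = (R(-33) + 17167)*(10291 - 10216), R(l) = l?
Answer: 7693501587/40907425 ≈ 188.07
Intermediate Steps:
w = 1285050 (w = (-33 + 17167)*(10291 - 10216) = 17134*75 = 1285050)
(-1 + 90*5)/n(80) + 10542/w = (-1 + 90*5)/((191/80)) + 10542/1285050 = (-1 + 450)/((191*(1/80))) + 10542*(1/1285050) = 449/(191/80) + 1757/214175 = 449*(80/191) + 1757/214175 = 35920/191 + 1757/214175 = 7693501587/40907425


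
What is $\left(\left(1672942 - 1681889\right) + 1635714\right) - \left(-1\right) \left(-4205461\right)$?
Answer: $-2578694$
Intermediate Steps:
$\left(\left(1672942 - 1681889\right) + 1635714\right) - \left(-1\right) \left(-4205461\right) = \left(-8947 + 1635714\right) - 4205461 = 1626767 - 4205461 = -2578694$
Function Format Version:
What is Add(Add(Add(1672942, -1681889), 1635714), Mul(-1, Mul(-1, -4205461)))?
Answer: -2578694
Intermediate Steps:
Add(Add(Add(1672942, -1681889), 1635714), Mul(-1, Mul(-1, -4205461))) = Add(Add(-8947, 1635714), Mul(-1, 4205461)) = Add(1626767, -4205461) = -2578694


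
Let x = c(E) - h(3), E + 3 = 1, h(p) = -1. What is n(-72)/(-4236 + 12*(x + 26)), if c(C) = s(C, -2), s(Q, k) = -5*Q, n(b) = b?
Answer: 3/158 ≈ 0.018987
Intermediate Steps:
E = -2 (E = -3 + 1 = -2)
c(C) = -5*C
x = 11 (x = -5*(-2) - 1*(-1) = 10 + 1 = 11)
n(-72)/(-4236 + 12*(x + 26)) = -72/(-4236 + 12*(11 + 26)) = -72/(-4236 + 12*37) = -72/(-4236 + 444) = -72/(-3792) = -72*(-1/3792) = 3/158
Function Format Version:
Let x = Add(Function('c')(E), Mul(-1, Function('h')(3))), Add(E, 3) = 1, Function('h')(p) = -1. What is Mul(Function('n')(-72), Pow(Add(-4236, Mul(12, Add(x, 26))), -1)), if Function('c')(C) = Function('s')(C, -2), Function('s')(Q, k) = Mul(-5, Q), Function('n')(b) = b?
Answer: Rational(3, 158) ≈ 0.018987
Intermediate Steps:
E = -2 (E = Add(-3, 1) = -2)
Function('c')(C) = Mul(-5, C)
x = 11 (x = Add(Mul(-5, -2), Mul(-1, -1)) = Add(10, 1) = 11)
Mul(Function('n')(-72), Pow(Add(-4236, Mul(12, Add(x, 26))), -1)) = Mul(-72, Pow(Add(-4236, Mul(12, Add(11, 26))), -1)) = Mul(-72, Pow(Add(-4236, Mul(12, 37)), -1)) = Mul(-72, Pow(Add(-4236, 444), -1)) = Mul(-72, Pow(-3792, -1)) = Mul(-72, Rational(-1, 3792)) = Rational(3, 158)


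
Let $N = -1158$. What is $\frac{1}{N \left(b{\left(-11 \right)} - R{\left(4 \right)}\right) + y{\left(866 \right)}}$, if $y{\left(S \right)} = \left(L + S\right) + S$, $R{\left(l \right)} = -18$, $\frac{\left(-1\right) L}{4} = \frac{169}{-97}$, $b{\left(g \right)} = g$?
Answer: $- \frac{97}{617602} \approx -0.00015706$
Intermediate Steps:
$L = \frac{676}{97}$ ($L = - 4 \frac{169}{-97} = - 4 \cdot 169 \left(- \frac{1}{97}\right) = \left(-4\right) \left(- \frac{169}{97}\right) = \frac{676}{97} \approx 6.9691$)
$y{\left(S \right)} = \frac{676}{97} + 2 S$ ($y{\left(S \right)} = \left(\frac{676}{97} + S\right) + S = \frac{676}{97} + 2 S$)
$\frac{1}{N \left(b{\left(-11 \right)} - R{\left(4 \right)}\right) + y{\left(866 \right)}} = \frac{1}{- 1158 \left(-11 - -18\right) + \left(\frac{676}{97} + 2 \cdot 866\right)} = \frac{1}{- 1158 \left(-11 + 18\right) + \left(\frac{676}{97} + 1732\right)} = \frac{1}{\left(-1158\right) 7 + \frac{168680}{97}} = \frac{1}{-8106 + \frac{168680}{97}} = \frac{1}{- \frac{617602}{97}} = - \frac{97}{617602}$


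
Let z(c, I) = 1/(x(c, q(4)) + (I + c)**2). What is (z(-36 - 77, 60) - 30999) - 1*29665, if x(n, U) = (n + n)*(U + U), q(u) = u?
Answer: -60724663/1001 ≈ -60664.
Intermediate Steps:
x(n, U) = 4*U*n (x(n, U) = (2*n)*(2*U) = 4*U*n)
z(c, I) = 1/((I + c)**2 + 16*c) (z(c, I) = 1/(4*4*c + (I + c)**2) = 1/(16*c + (I + c)**2) = 1/((I + c)**2 + 16*c))
(z(-36 - 77, 60) - 30999) - 1*29665 = (1/((60 + (-36 - 77))**2 + 16*(-36 - 77)) - 30999) - 1*29665 = (1/((60 - 113)**2 + 16*(-113)) - 30999) - 29665 = (1/((-53)**2 - 1808) - 30999) - 29665 = (1/(2809 - 1808) - 30999) - 29665 = (1/1001 - 30999) - 29665 = -31029998/1001 - 29665 = -60724663/1001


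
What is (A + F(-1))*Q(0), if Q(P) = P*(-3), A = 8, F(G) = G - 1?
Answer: 0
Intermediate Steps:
F(G) = -1 + G
Q(P) = -3*P
(A + F(-1))*Q(0) = (8 + (-1 - 1))*(-3*0) = (8 - 2)*0 = 6*0 = 0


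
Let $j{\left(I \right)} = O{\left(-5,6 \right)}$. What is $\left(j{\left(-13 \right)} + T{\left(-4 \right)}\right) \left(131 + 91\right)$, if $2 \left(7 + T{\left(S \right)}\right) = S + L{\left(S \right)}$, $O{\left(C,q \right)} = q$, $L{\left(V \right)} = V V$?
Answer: $1110$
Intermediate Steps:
$L{\left(V \right)} = V^{2}$
$j{\left(I \right)} = 6$
$T{\left(S \right)} = -7 + \frac{S}{2} + \frac{S^{2}}{2}$ ($T{\left(S \right)} = -7 + \frac{S + S^{2}}{2} = -7 + \left(\frac{S}{2} + \frac{S^{2}}{2}\right) = -7 + \frac{S}{2} + \frac{S^{2}}{2}$)
$\left(j{\left(-13 \right)} + T{\left(-4 \right)}\right) \left(131 + 91\right) = \left(6 + \left(-7 + \frac{1}{2} \left(-4\right) + \frac{\left(-4\right)^{2}}{2}\right)\right) \left(131 + 91\right) = \left(6 - 1\right) 222 = 5 \cdot 222 = 1110$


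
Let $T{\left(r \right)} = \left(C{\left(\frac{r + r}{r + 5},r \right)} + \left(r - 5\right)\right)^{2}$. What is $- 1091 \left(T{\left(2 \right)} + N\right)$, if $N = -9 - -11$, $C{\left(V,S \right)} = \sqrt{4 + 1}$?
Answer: $-17456 + 6546 \sqrt{5} \approx -2818.7$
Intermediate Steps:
$C{\left(V,S \right)} = \sqrt{5}$
$T{\left(r \right)} = \left(-5 + r + \sqrt{5}\right)^{2}$ ($T{\left(r \right)} = \left(\sqrt{5} + \left(r - 5\right)\right)^{2} = \left(\sqrt{5} + \left(-5 + r\right)\right)^{2} = \left(-5 + r + \sqrt{5}\right)^{2}$)
$N = 2$ ($N = -9 + 11 = 2$)
$- 1091 \left(T{\left(2 \right)} + N\right) = - 1091 \left(\left(-5 + 2 + \sqrt{5}\right)^{2} + 2\right) = - 1091 \left(\left(-3 + \sqrt{5}\right)^{2} + 2\right) = - 1091 \left(2 + \left(-3 + \sqrt{5}\right)^{2}\right) = -2182 - 1091 \left(-3 + \sqrt{5}\right)^{2}$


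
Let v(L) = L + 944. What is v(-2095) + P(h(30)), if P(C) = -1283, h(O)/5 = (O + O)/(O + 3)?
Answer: -2434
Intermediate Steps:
v(L) = 944 + L
h(O) = 10*O/(3 + O) (h(O) = 5*((O + O)/(O + 3)) = 5*((2*O)/(3 + O)) = 5*(2*O/(3 + O)) = 10*O/(3 + O))
v(-2095) + P(h(30)) = (944 - 2095) - 1283 = -1151 - 1283 = -2434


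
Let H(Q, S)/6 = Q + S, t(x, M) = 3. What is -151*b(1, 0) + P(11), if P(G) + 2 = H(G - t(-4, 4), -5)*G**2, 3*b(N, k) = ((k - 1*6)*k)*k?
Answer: 2176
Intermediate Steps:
b(N, k) = k**2*(-6 + k)/3 (b(N, k) = (((k - 1*6)*k)*k)/3 = (((k - 6)*k)*k)/3 = (((-6 + k)*k)*k)/3 = ((k*(-6 + k))*k)/3 = (k**2*(-6 + k))/3 = k**2*(-6 + k)/3)
H(Q, S) = 6*Q + 6*S (H(Q, S) = 6*(Q + S) = 6*Q + 6*S)
P(G) = -2 + G**2*(-48 + 6*G) (P(G) = -2 + (6*(G - 1*3) + 6*(-5))*G**2 = -2 + (6*(G - 3) - 30)*G**2 = -2 + (6*(-3 + G) - 30)*G**2 = -2 + ((-18 + 6*G) - 30)*G**2 = -2 + (-48 + 6*G)*G**2 = -2 + G**2*(-48 + 6*G))
-151*b(1, 0) + P(11) = -151*0**2*(-6 + 0)/3 + (-2 + 6*11**2*(-8 + 11)) = -151*0*(-6)/3 + (-2 + 6*121*3) = -151*0 + (-2 + 2178) = 0 + 2176 = 2176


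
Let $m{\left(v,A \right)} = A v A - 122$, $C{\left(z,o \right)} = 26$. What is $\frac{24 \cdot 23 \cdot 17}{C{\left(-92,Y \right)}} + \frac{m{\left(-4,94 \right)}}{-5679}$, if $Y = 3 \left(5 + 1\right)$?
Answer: $\frac{9035642}{24609} \approx 367.17$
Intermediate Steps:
$Y = 18$ ($Y = 3 \cdot 6 = 18$)
$m{\left(v,A \right)} = -122 + v A^{2}$ ($m{\left(v,A \right)} = v A^{2} - 122 = -122 + v A^{2}$)
$\frac{24 \cdot 23 \cdot 17}{C{\left(-92,Y \right)}} + \frac{m{\left(-4,94 \right)}}{-5679} = \frac{24 \cdot 23 \cdot 17}{26} + \frac{-122 - 4 \cdot 94^{2}}{-5679} = 552 \cdot 17 \cdot \frac{1}{26} + \left(-122 - 35344\right) \left(- \frac{1}{5679}\right) = 9384 \cdot \frac{1}{26} + \left(-122 - 35344\right) \left(- \frac{1}{5679}\right) = \frac{4692}{13} - - \frac{11822}{1893} = \frac{4692}{13} + \frac{11822}{1893} = \frac{9035642}{24609}$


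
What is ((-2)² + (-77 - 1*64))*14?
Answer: -1918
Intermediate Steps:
((-2)² + (-77 - 1*64))*14 = (4 + (-77 - 64))*14 = (4 - 141)*14 = -137*14 = -1918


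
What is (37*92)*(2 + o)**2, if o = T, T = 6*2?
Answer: 667184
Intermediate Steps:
T = 12
o = 12
(37*92)*(2 + o)**2 = (37*92)*(2 + 12)**2 = 3404*14**2 = 3404*196 = 667184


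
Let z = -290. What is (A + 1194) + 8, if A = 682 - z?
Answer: 2174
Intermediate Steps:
A = 972 (A = 682 - 1*(-290) = 682 + 290 = 972)
(A + 1194) + 8 = (972 + 1194) + 8 = 2166 + 8 = 2174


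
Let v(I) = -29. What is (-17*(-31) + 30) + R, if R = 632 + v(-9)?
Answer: 1160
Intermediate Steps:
R = 603 (R = 632 - 29 = 603)
(-17*(-31) + 30) + R = (-17*(-31) + 30) + 603 = (527 + 30) + 603 = 557 + 603 = 1160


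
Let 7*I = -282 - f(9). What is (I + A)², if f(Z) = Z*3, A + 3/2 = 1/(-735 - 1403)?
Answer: 116655719401/55995289 ≈ 2083.3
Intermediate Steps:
A = -1604/1069 (A = -3/2 + 1/(-735 - 1403) = -3/2 + 1/(-2138) = -3/2 - 1/2138 = -1604/1069 ≈ -1.5005)
f(Z) = 3*Z
I = -309/7 (I = (-282 - 3*9)/7 = (-282 - 1*27)/7 = (-282 - 27)/7 = (⅐)*(-309) = -309/7 ≈ -44.143)
(I + A)² = (-309/7 - 1604/1069)² = (-341549/7483)² = 116655719401/55995289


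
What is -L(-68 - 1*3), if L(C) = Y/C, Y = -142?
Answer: -2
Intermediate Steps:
L(C) = -142/C
-L(-68 - 1*3) = -(-142)/(-68 - 1*3) = -(-142)/(-68 - 3) = -(-142)/(-71) = -(-142)*(-1)/71 = -1*2 = -2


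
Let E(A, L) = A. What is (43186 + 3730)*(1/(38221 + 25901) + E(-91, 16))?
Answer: -136879799258/32061 ≈ -4.2694e+6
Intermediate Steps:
(43186 + 3730)*(1/(38221 + 25901) + E(-91, 16)) = (43186 + 3730)*(1/(38221 + 25901) - 91) = 46916*(1/64122 - 91) = 46916*(-5835101/64122) = -136879799258/32061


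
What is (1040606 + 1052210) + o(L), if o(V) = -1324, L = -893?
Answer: 2091492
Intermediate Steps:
(1040606 + 1052210) + o(L) = (1040606 + 1052210) - 1324 = 2092816 - 1324 = 2091492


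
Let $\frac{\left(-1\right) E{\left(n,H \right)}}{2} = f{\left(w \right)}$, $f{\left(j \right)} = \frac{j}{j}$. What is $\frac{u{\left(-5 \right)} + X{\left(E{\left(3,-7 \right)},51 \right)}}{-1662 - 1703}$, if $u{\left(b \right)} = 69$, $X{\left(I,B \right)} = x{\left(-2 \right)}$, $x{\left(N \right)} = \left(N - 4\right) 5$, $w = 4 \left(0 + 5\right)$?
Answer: $- \frac{39}{3365} \approx -0.01159$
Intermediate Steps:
$w = 20$ ($w = 4 \cdot 5 = 20$)
$f{\left(j \right)} = 1$
$x{\left(N \right)} = -20 + 5 N$ ($x{\left(N \right)} = \left(-4 + N\right) 5 = -20 + 5 N$)
$E{\left(n,H \right)} = -2$ ($E{\left(n,H \right)} = \left(-2\right) 1 = -2$)
$X{\left(I,B \right)} = -30$ ($X{\left(I,B \right)} = -20 + 5 \left(-2\right) = -20 - 10 = -30$)
$\frac{u{\left(-5 \right)} + X{\left(E{\left(3,-7 \right)},51 \right)}}{-1662 - 1703} = \frac{69 - 30}{-1662 - 1703} = \frac{39}{-3365} = 39 \left(- \frac{1}{3365}\right) = - \frac{39}{3365}$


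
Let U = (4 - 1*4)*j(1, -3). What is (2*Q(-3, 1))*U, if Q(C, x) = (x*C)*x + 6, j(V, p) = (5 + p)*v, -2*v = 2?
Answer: 0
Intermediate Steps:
v = -1 (v = -1/2*2 = -1)
j(V, p) = -5 - p (j(V, p) = (5 + p)*(-1) = -5 - p)
Q(C, x) = 6 + C*x**2 (Q(C, x) = (C*x)*x + 6 = C*x**2 + 6 = 6 + C*x**2)
U = 0 (U = (4 - 1*4)*(-5 - 1*(-3)) = (4 - 4)*(-5 + 3) = 0*(-2) = 0)
(2*Q(-3, 1))*U = (2*(6 - 3*1**2))*0 = (2*(6 - 3*1))*0 = (2*(6 - 3))*0 = (2*3)*0 = 6*0 = 0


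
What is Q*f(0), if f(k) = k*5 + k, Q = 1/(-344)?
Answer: 0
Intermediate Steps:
Q = -1/344 ≈ -0.0029070
f(k) = 6*k (f(k) = 5*k + k = 6*k)
Q*f(0) = -3*0/172 = -1/344*0 = 0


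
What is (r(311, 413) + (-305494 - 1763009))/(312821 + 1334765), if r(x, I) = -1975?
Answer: -1035239/823793 ≈ -1.2567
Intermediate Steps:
(r(311, 413) + (-305494 - 1763009))/(312821 + 1334765) = (-1975 + (-305494 - 1763009))/(312821 + 1334765) = (-1975 - 2068503)/1647586 = -2070478*1/1647586 = -1035239/823793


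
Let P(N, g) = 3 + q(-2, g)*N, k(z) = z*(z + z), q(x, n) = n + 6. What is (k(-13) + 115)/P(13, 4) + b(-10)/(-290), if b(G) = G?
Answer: 13270/3857 ≈ 3.4405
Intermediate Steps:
q(x, n) = 6 + n
k(z) = 2*z**2 (k(z) = z*(2*z) = 2*z**2)
P(N, g) = 3 + N*(6 + g) (P(N, g) = 3 + (6 + g)*N = 3 + N*(6 + g))
(k(-13) + 115)/P(13, 4) + b(-10)/(-290) = (2*(-13)**2 + 115)/(3 + 13*(6 + 4)) - 10/(-290) = (2*169 + 115)/(3 + 13*10) - 10*(-1/290) = (338 + 115)/(3 + 130) + 1/29 = 453/133 + 1/29 = 13270/3857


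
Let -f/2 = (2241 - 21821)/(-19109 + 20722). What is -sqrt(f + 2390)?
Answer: -sqrt(6281392990)/1613 ≈ -49.135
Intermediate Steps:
f = 39160/1613 (f = -2*(2241 - 21821)/(-19109 + 20722) = -(-39160)/1613 = -2*(-19580/1613) = 39160/1613 ≈ 24.278)
-sqrt(f + 2390) = -sqrt(39160/1613 + 2390) = -sqrt(3894230/1613) = -sqrt(6281392990)/1613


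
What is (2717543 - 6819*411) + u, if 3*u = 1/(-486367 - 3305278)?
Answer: -967620220711/11374935 ≈ -85066.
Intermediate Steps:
u = -1/11374935 (u = 1/(3*(-486367 - 3305278)) = (⅓)/(-3791645) = (⅓)*(-1/3791645) = -1/11374935 ≈ -8.7913e-8)
(2717543 - 6819*411) + u = (2717543 - 6819*411) - 1/11374935 = (2717543 - 2802609) - 1/11374935 = -85066 - 1/11374935 = -967620220711/11374935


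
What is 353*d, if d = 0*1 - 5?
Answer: -1765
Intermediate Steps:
d = -5 (d = 0 - 5 = -5)
353*d = 353*(-5) = -1765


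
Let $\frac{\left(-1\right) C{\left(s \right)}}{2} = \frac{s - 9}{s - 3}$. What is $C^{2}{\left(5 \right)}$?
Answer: $16$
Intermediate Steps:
$C{\left(s \right)} = - \frac{2 \left(-9 + s\right)}{-3 + s}$ ($C{\left(s \right)} = - 2 \frac{s - 9}{s - 3} = - 2 \frac{-9 + s}{-3 + s} = - \frac{2 \left(-9 + s\right)}{-3 + s}$)
$C^{2}{\left(5 \right)} = \left(\frac{2 \left(9 - 5\right)}{-3 + 5}\right)^{2} = \left(\frac{2 \left(9 - 5\right)}{2}\right)^{2} = \left(2 \cdot \frac{1}{2} \cdot 4\right)^{2} = 4^{2} = 16$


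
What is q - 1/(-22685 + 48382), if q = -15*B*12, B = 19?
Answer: -87883741/25697 ≈ -3420.0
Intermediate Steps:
q = -3420 (q = -15*19*12 = -285*12 = -3420)
q - 1/(-22685 + 48382) = -3420 - 1/(-22685 + 48382) = -3420 - 1/25697 = -87883741/25697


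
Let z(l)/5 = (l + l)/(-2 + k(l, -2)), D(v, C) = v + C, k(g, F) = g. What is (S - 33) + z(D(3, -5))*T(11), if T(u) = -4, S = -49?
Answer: -102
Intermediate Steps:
D(v, C) = C + v
z(l) = 10*l/(-2 + l) (z(l) = 5*((l + l)/(-2 + l)) = 5*((2*l)/(-2 + l)) = 5*(2*l/(-2 + l)) = 10*l/(-2 + l))
(S - 33) + z(D(3, -5))*T(11) = (-49 - 33) + (10*(-5 + 3)/(-2 + (-5 + 3)))*(-4) = -82 + (10*(-2)/(-2 - 2))*(-4) = -82 + (10*(-2)/(-4))*(-4) = -82 + (10*(-2)*(-¼))*(-4) = -82 + 5*(-4) = -82 - 20 = -102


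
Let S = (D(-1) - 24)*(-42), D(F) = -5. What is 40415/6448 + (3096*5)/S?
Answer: 24840085/1308944 ≈ 18.977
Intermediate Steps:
S = 1218 (S = (-5 - 24)*(-42) = -29*(-42) = 1218)
40415/6448 + (3096*5)/S = 40415/6448 + (3096*5)/1218 = 40415*(1/6448) + 15480*(1/1218) = 40415/6448 + 2580/203 = 24840085/1308944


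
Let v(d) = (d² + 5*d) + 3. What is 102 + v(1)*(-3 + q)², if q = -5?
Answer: 678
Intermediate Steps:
v(d) = 3 + d² + 5*d
102 + v(1)*(-3 + q)² = 102 + (3 + 1² + 5*1)*(-3 - 5)² = 102 + (3 + 1 + 5)*(-8)² = 102 + 9*64 = 102 + 576 = 678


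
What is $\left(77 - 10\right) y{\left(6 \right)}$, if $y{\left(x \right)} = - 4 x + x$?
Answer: $-1206$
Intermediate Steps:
$y{\left(x \right)} = - 3 x$
$\left(77 - 10\right) y{\left(6 \right)} = \left(77 - 10\right) \left(\left(-3\right) 6\right) = 67 \left(-18\right) = -1206$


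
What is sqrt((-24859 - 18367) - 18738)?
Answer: 2*I*sqrt(15491) ≈ 248.93*I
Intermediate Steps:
sqrt((-24859 - 18367) - 18738) = sqrt(-43226 - 18738) = sqrt(-61964) = 2*I*sqrt(15491)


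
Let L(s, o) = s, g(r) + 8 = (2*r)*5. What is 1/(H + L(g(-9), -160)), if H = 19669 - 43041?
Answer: -1/23470 ≈ -4.2608e-5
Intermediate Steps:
g(r) = -8 + 10*r (g(r) = -8 + (2*r)*5 = -8 + 10*r)
H = -23372
1/(H + L(g(-9), -160)) = 1/(-23372 + (-8 + 10*(-9))) = 1/(-23372 + (-8 - 90)) = 1/(-23372 - 98) = 1/(-23470) = -1/23470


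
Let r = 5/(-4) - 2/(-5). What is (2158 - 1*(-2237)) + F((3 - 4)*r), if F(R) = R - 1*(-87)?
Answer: 89657/20 ≈ 4482.9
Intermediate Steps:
r = -17/20 (r = 5*(-¼) - 2*(-⅕) = -5/4 + ⅖ = -17/20 ≈ -0.85000)
F(R) = 87 + R (F(R) = R + 87 = 87 + R)
(2158 - 1*(-2237)) + F((3 - 4)*r) = (2158 - 1*(-2237)) + (87 + (3 - 4)*(-17/20)) = (2158 + 2237) + (87 - 1*(-17/20)) = 4395 + (87 + 17/20) = 4395 + 1757/20 = 89657/20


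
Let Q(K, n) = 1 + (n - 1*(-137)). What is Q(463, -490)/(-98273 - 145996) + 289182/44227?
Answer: 70653765862/10803285063 ≈ 6.5400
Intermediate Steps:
Q(K, n) = 138 + n (Q(K, n) = 1 + (n + 137) = 1 + (137 + n) = 138 + n)
Q(463, -490)/(-98273 - 145996) + 289182/44227 = (138 - 490)/(-98273 - 145996) + 289182/44227 = -352/(-244269) + 289182*(1/44227) = -352*(-1/244269) + 289182/44227 = 352/244269 + 289182/44227 = 70653765862/10803285063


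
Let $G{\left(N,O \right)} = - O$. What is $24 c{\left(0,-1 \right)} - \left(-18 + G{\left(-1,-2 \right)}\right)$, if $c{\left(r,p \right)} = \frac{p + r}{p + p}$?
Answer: $28$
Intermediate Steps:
$c{\left(r,p \right)} = \frac{p + r}{2 p}$
$24 c{\left(0,-1 \right)} - \left(-18 + G{\left(-1,-2 \right)}\right) = 24 \frac{-1 + 0}{2 \left(-1\right)} + \left(18 - \left(-1\right) \left(-2\right)\right) = 24 \cdot \frac{1}{2} \left(-1\right) \left(-1\right) + \left(18 - 2\right) = 24 \cdot \frac{1}{2} + \left(18 - 2\right) = 12 + 16 = 28$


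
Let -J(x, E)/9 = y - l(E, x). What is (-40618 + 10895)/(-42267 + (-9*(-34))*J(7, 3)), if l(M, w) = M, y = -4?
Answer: 29723/22989 ≈ 1.2929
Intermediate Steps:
J(x, E) = 36 + 9*E (J(x, E) = -9*(-4 - E) = 36 + 9*E)
(-40618 + 10895)/(-42267 + (-9*(-34))*J(7, 3)) = (-40618 + 10895)/(-42267 + (-9*(-34))*(36 + 9*3)) = -29723/(-42267 + 306*(36 + 27)) = -29723/(-42267 + 306*63) = -29723/(-42267 + 19278) = -29723/(-22989) = -29723*(-1/22989) = 29723/22989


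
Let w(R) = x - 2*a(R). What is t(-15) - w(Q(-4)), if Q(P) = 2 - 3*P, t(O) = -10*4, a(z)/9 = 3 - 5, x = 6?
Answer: -82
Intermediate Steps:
a(z) = -18 (a(z) = 9*(3 - 5) = 9*(-2) = -18)
t(O) = -40
w(R) = 42 (w(R) = 6 - 2*(-18) = 6 + 36 = 42)
t(-15) - w(Q(-4)) = -40 - 1*42 = -40 - 42 = -82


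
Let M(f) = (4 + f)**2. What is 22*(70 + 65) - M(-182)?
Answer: -28714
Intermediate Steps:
22*(70 + 65) - M(-182) = 22*(70 + 65) - (4 - 182)**2 = 22*135 - 1*(-178)**2 = 2970 - 1*31684 = 2970 - 31684 = -28714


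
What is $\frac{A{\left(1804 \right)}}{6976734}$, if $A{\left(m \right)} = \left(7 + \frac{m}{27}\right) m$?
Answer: $\frac{1797686}{94185909} \approx 0.019087$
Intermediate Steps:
$A{\left(m \right)} = m \left(7 + \frac{m}{27}\right)$ ($A{\left(m \right)} = \left(7 + m \frac{1}{27}\right) m = \left(7 + \frac{m}{27}\right) m = m \left(7 + \frac{m}{27}\right)$)
$\frac{A{\left(1804 \right)}}{6976734} = \frac{\frac{1}{27} \cdot 1804 \left(189 + 1804\right)}{6976734} = \frac{1}{27} \cdot 1804 \cdot 1993 \cdot \frac{1}{6976734} = \frac{3595372}{27} \cdot \frac{1}{6976734} = \frac{1797686}{94185909}$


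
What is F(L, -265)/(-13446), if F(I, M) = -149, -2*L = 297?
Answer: 149/13446 ≈ 0.011081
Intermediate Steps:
L = -297/2 (L = -½*297 = -297/2 ≈ -148.50)
F(L, -265)/(-13446) = -149/(-13446) = -149*(-1/13446) = 149/13446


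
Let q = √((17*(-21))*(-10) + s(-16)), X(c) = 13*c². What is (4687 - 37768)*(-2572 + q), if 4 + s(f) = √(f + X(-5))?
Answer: 85084332 - 33081*√(3566 + √309) ≈ 8.3104e+7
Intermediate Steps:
s(f) = -4 + √(325 + f) (s(f) = -4 + √(f + 13*(-5)²) = -4 + √(f + 13*25) = -4 + √(f + 325) = -4 + √(325 + f))
q = √(3566 + √309) (q = √((17*(-21))*(-10) + (-4 + √(325 - 16))) = √(-357*(-10) + (-4 + √309)) = √(3570 + (-4 + √309)) = √(3566 + √309) ≈ 59.863)
(4687 - 37768)*(-2572 + q) = (4687 - 37768)*(-2572 + √(3566 + √309)) = -33081*(-2572 + √(3566 + √309)) = 85084332 - 33081*√(3566 + √309)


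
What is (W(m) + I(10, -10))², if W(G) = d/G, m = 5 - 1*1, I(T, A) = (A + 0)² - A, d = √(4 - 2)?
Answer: 96801/8 + 55*√2 ≈ 12178.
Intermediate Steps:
d = √2 ≈ 1.4142
I(T, A) = A² - A
m = 4 (m = 5 - 1 = 4)
W(G) = √2/G
(W(m) + I(10, -10))² = (√2/4 - 10*(-1 - 10))² = (√2*(¼) - 10*(-11))² = (√2/4 + 110)² = (110 + √2/4)²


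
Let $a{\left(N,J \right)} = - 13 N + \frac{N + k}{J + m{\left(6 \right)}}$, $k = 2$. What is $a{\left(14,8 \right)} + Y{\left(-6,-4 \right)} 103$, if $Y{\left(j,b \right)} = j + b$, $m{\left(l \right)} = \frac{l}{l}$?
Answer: $- \frac{10892}{9} \approx -1210.2$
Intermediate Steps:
$m{\left(l \right)} = 1$
$a{\left(N,J \right)} = - 13 N + \frac{2 + N}{1 + J}$ ($a{\left(N,J \right)} = - 13 N + \frac{N + 2}{J + 1} = - 13 N + \frac{2 + N}{1 + J}$)
$Y{\left(j,b \right)} = b + j$
$a{\left(14,8 \right)} + Y{\left(-6,-4 \right)} 103 = \frac{2 - 168 - 104 \cdot 14}{1 + 8} + \left(-4 - 6\right) 103 = \frac{2 - 168 - 1456}{9} - 1030 = \frac{1}{9} \left(-1622\right) - 1030 = - \frac{1622}{9} - 1030 = - \frac{10892}{9}$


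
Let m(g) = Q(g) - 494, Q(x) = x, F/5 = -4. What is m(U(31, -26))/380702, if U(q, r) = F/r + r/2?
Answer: -6581/4949126 ≈ -0.0013297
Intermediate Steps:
F = -20 (F = 5*(-4) = -20)
U(q, r) = r/2 - 20/r (U(q, r) = -20/r + r/2 = r/2 - 20/r)
m(g) = -494 + g (m(g) = g - 494 = -494 + g)
m(U(31, -26))/380702 = (-494 + ((½)*(-26) - 20/(-26)))/380702 = (-494 + (-13 - 20*(-1/26)))*(1/380702) = (-494 + (-13 + 10/13))*(1/380702) = (-494 - 159/13)*(1/380702) = -6581/13*1/380702 = -6581/4949126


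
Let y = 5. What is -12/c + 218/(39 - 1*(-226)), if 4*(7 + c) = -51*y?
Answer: 74414/74995 ≈ 0.99225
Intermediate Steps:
c = -283/4 (c = -7 + (-51*5)/4 = -7 + (¼)*(-255) = -7 - 255/4 = -283/4 ≈ -70.750)
-12/c + 218/(39 - 1*(-226)) = -12/(-283/4) + 218/(39 - 1*(-226)) = -12*(-4/283) + 218/(39 + 226) = 48/283 + 218/265 = 74414/74995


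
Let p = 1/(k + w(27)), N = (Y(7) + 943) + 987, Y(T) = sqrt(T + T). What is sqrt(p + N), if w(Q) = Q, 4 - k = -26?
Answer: sqrt(6270627 + 3249*sqrt(14))/57 ≈ 43.975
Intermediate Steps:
k = 30 (k = 4 - 1*(-26) = 4 + 26 = 30)
Y(T) = sqrt(2)*sqrt(T) (Y(T) = sqrt(2*T) = sqrt(2)*sqrt(T))
N = 1930 + sqrt(14) (N = (sqrt(2)*sqrt(7) + 943) + 987 = (sqrt(14) + 943) + 987 = (943 + sqrt(14)) + 987 = 1930 + sqrt(14) ≈ 1933.7)
p = 1/57 (p = 1/(30 + 27) = 1/57 ≈ 0.017544)
sqrt(p + N) = sqrt(1/57 + (1930 + sqrt(14))) = sqrt(110011/57 + sqrt(14))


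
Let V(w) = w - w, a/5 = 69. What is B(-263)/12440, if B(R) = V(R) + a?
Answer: 69/2488 ≈ 0.027733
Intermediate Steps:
a = 345 (a = 5*69 = 345)
V(w) = 0
B(R) = 345 (B(R) = 0 + 345 = 345)
B(-263)/12440 = 345/12440 = 345*(1/12440) = 69/2488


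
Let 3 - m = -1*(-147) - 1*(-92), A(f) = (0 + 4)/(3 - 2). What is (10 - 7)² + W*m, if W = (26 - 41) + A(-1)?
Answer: 2605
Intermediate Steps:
A(f) = 4 (A(f) = 4/1 = 4*1 = 4)
m = -236 (m = 3 - (-1*(-147) - 1*(-92)) = 3 - (147 + 92) = 3 - 1*239 = 3 - 239 = -236)
W = -11 (W = (26 - 41) + 4 = -15 + 4 = -11)
(10 - 7)² + W*m = (10 - 7)² - 11*(-236) = 3² + 2596 = 9 + 2596 = 2605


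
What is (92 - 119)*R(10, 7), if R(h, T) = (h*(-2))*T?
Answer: 3780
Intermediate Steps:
R(h, T) = -2*T*h (R(h, T) = (-2*h)*T = -2*T*h)
(92 - 119)*R(10, 7) = (92 - 119)*(-2*7*10) = -27*(-140) = 3780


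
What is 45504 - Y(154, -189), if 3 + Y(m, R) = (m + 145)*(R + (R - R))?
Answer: 102018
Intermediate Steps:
Y(m, R) = -3 + R*(145 + m) (Y(m, R) = -3 + (m + 145)*(R + (R - R)) = -3 + (145 + m)*(R + 0) = -3 + (145 + m)*R = -3 + R*(145 + m))
45504 - Y(154, -189) = 45504 - (-3 + 145*(-189) - 189*154) = 45504 - (-3 - 27405 - 29106) = 45504 - 1*(-56514) = 45504 + 56514 = 102018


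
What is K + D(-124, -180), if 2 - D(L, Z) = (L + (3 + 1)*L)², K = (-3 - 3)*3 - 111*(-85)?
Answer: -374981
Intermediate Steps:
K = 9417 (K = -6*3 + 9435 = -18 + 9435 = 9417)
D(L, Z) = 2 - 25*L² (D(L, Z) = 2 - (L + (3 + 1)*L)² = 2 - (L + 4*L)² = 2 - (5*L)² = 2 - 25*L²)
K + D(-124, -180) = 9417 + (2 - 25*(-124)²) = 9417 + (2 - 25*15376) = 9417 + (2 - 384400) = 9417 - 384398 = -374981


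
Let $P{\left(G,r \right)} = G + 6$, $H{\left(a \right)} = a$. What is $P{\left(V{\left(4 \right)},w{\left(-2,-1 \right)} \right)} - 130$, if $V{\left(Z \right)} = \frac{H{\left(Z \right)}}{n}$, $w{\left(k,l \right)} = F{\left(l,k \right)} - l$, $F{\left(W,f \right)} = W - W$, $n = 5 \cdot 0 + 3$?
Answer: $- \frac{368}{3} \approx -122.67$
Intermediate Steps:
$n = 3$ ($n = 0 + 3 = 3$)
$F{\left(W,f \right)} = 0$
$w{\left(k,l \right)} = - l$ ($w{\left(k,l \right)} = 0 - l = - l$)
$V{\left(Z \right)} = \frac{Z}{3}$
$P{\left(G,r \right)} = 6 + G$
$P{\left(V{\left(4 \right)},w{\left(-2,-1 \right)} \right)} - 130 = \left(6 + \frac{1}{3} \cdot 4\right) - 130 = \left(6 + \frac{4}{3}\right) - 130 = \frac{22}{3} - 130 = - \frac{368}{3}$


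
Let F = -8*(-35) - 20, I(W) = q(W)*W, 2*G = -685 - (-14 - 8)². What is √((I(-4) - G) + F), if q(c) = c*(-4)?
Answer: √3122/2 ≈ 27.937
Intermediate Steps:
q(c) = -4*c
G = -1169/2 (G = (-685 - (-14 - 8)²)/2 = (-685 - 1*(-22)²)/2 = (-685 - 1*484)/2 = (-685 - 484)/2 = (½)*(-1169) = -1169/2 ≈ -584.50)
I(W) = -4*W² (I(W) = (-4*W)*W = -4*W²)
F = 260 (F = 280 - 20 = 260)
√((I(-4) - G) + F) = √((-4*(-4)² - 1*(-1169/2)) + 260) = √((-4*16 + 1169/2) + 260) = √((-64 + 1169/2) + 260) = √(1041/2 + 260) = √(1561/2) = √3122/2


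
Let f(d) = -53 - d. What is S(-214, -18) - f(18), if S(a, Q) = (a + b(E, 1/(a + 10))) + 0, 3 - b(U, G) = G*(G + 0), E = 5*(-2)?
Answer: -5826241/41616 ≈ -140.00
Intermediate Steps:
E = -10
b(U, G) = 3 - G² (b(U, G) = 3 - G*(G + 0) = 3 - G*G = 3 - G²)
S(a, Q) = 3 + a - 1/(10 + a)² (S(a, Q) = (a + (3 - (1/(a + 10))²)) + 0 = (a + (3 - (1/(10 + a))²)) + 0 = (a + (3 - 1/(10 + a)²)) + 0 = (3 + a - 1/(10 + a)²) + 0 = 3 + a - 1/(10 + a)²)
S(-214, -18) - f(18) = (3 - 214 - 1/(10 - 214)²) - (-53 - 1*18) = (3 - 214 - 1/(-204)²) - (-53 - 18) = (3 - 214 - 1*1/41616) - 1*(-71) = (3 - 214 - 1/41616) + 71 = -8780977/41616 + 71 = -5826241/41616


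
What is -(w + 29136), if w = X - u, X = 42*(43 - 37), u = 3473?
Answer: -25915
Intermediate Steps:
X = 252 (X = 42*6 = 252)
w = -3221 (w = 252 - 1*3473 = 252 - 3473 = -3221)
-(w + 29136) = -(-3221 + 29136) = -1*25915 = -25915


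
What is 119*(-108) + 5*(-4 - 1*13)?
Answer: -12937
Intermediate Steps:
119*(-108) + 5*(-4 - 1*13) = -12852 + 5*(-4 - 13) = -12852 + 5*(-17) = -12852 - 85 = -12937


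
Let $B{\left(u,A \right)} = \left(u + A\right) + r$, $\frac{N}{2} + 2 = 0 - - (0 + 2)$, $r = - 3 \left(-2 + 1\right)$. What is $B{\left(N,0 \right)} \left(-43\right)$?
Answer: $-129$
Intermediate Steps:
$r = 3$ ($r = \left(-3\right) \left(-1\right) = 3$)
$N = 0$ ($N = -4 + 2 \left(0 - - (0 + 2)\right) = -4 + 2 \left(0 - \left(-1\right) 2\right) = -4 + 2 \left(0 - -2\right) = -4 + 2 \left(0 + 2\right) = -4 + 2 \cdot 2 = -4 + 4 = 0$)
$B{\left(u,A \right)} = 3 + A + u$ ($B{\left(u,A \right)} = \left(u + A\right) + 3 = \left(A + u\right) + 3 = 3 + A + u$)
$B{\left(N,0 \right)} \left(-43\right) = \left(3 + 0 + 0\right) \left(-43\right) = 3 \left(-43\right) = -129$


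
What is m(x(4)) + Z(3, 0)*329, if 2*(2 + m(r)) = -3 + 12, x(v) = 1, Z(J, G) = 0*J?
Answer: 5/2 ≈ 2.5000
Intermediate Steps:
Z(J, G) = 0
m(r) = 5/2 (m(r) = -2 + (-3 + 12)/2 = -2 + (½)*9 = -2 + 9/2 = 5/2)
m(x(4)) + Z(3, 0)*329 = 5/2 + 0*329 = 5/2 + 0 = 5/2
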